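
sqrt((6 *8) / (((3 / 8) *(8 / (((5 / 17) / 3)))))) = 4 *sqrt(255) / 51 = 1.25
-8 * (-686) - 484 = 5004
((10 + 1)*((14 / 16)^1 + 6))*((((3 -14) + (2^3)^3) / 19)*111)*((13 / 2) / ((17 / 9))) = 3936424635 / 5168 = 761692.07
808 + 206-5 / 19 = 1013.74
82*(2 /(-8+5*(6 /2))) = 164 /7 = 23.43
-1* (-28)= 28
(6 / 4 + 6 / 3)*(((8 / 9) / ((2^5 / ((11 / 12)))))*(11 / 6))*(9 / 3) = 847 / 1728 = 0.49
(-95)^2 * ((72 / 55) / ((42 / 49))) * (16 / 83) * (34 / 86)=41240640 / 39259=1050.48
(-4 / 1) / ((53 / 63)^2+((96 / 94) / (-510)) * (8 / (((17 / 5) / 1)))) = -215643708 / 37900631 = -5.69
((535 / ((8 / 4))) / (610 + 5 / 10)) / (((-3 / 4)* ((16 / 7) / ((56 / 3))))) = -52430 / 10989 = -4.77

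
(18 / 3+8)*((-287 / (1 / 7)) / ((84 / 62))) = -62279 / 3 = -20759.67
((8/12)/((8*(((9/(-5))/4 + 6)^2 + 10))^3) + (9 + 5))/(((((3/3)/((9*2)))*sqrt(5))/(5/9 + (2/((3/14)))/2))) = 588.53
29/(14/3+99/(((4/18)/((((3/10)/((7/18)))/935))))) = 517650/89861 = 5.76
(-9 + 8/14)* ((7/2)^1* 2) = -59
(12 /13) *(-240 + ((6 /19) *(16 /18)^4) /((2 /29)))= -39415744 /180063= -218.90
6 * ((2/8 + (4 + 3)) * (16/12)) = 58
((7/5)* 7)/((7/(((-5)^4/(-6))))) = -875/6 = -145.83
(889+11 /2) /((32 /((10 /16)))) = 8945 /512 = 17.47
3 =3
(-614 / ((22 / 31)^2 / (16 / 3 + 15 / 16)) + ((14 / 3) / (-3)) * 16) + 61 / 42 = -1870582675 / 243936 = -7668.33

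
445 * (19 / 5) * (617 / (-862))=-1043347 / 862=-1210.38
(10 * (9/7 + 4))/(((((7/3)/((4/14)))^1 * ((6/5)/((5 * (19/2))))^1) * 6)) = 87875/2058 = 42.70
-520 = -520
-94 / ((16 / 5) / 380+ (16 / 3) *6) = -22325 / 7602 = -2.94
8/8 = 1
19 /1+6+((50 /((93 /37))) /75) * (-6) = 2177 /93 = 23.41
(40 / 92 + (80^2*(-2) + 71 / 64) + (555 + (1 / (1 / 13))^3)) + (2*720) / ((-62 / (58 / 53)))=-24358783989 / 2418496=-10071.87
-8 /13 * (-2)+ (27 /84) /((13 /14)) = 41 /26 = 1.58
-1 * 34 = -34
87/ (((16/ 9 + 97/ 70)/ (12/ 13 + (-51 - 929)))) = -697621680/ 25909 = -26925.84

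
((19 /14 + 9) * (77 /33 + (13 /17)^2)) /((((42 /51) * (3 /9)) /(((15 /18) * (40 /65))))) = 1834250 /32487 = 56.46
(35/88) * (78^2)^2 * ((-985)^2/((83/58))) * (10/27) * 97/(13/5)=125919080830725000/913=137917941764211.39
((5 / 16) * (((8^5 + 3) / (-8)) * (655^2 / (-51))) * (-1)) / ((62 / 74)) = -2601021980875 / 202368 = -12852931.20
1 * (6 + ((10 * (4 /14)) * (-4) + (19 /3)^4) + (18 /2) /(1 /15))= 985714 /567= 1738.47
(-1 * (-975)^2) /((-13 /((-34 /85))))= -29250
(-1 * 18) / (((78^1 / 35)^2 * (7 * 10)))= -35 / 676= -0.05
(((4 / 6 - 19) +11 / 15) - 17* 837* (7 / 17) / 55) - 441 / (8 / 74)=-924743 / 220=-4203.38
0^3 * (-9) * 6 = 0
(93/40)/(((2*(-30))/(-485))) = 3007/160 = 18.79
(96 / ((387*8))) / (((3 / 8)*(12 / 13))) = 104 / 1161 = 0.09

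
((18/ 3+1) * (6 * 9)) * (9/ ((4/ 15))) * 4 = 51030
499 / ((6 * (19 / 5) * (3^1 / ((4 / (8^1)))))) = 2495 / 684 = 3.65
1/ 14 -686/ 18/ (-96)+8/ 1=51217/ 6048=8.47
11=11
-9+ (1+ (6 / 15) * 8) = -24 / 5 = -4.80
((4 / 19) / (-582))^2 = 4 / 30569841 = 0.00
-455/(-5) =91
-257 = -257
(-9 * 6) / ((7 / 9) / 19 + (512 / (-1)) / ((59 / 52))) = 544806 / 4552291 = 0.12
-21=-21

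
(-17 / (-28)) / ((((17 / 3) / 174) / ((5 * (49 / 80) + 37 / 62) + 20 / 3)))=190965 / 992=192.51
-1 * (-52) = 52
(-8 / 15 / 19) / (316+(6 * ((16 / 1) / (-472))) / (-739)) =-43601 / 490838685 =-0.00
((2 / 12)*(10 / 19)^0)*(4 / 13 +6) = 41 / 39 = 1.05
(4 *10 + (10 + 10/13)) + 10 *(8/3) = 3020/39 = 77.44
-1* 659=-659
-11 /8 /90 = -11 /720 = -0.02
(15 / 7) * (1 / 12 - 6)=-355 / 28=-12.68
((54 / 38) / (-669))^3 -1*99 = -7530270665976 / 76063340053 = -99.00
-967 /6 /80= -2.01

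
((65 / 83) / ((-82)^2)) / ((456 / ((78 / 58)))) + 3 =7380209453 / 2460069536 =3.00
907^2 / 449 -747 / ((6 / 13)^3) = -62132023 / 10776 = -5765.78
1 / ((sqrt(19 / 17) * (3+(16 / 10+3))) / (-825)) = -4125 * sqrt(323) / 722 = -102.68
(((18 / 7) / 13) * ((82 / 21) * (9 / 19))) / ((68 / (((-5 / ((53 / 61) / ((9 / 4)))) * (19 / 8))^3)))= -8265742450927875 / 52828210233344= -156.46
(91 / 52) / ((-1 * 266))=-1 / 152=-0.01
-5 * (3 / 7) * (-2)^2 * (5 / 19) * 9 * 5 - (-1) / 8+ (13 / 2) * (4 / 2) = -94035 / 1064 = -88.38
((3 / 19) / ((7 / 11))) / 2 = 33 / 266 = 0.12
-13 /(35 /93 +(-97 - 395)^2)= -1209 /22511987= -0.00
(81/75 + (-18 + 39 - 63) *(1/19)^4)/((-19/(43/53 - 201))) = 7464383274/656166235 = 11.38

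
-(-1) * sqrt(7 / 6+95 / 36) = sqrt(137) / 6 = 1.95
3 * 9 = 27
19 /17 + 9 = 172 /17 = 10.12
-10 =-10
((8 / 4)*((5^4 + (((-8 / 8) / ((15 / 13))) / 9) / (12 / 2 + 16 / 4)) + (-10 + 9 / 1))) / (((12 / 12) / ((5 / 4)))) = 842387 / 540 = 1559.98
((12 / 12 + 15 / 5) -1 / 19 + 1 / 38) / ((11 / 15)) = 5.42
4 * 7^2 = 196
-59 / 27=-2.19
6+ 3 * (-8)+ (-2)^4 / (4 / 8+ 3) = -94 / 7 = -13.43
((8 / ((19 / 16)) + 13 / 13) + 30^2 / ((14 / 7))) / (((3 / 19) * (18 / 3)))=483.17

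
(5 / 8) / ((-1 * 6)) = -0.10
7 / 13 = 0.54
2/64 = 1/32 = 0.03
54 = 54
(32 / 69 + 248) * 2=34288 / 69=496.93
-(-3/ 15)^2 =-1/ 25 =-0.04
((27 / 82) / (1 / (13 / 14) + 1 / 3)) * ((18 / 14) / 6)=3159 / 63140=0.05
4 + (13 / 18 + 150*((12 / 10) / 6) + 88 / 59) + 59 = 101117 / 1062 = 95.21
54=54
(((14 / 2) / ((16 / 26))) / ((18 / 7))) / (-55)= -637 / 7920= -0.08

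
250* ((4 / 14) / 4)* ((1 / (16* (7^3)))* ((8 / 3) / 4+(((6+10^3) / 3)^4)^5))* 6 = 70443290094337780239377474460145279767189267371062500906619375 / 11162359129068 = 6310788721256582194161012000000000000000000000000.00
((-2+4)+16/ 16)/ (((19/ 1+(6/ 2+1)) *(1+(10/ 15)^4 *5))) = 243/ 3703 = 0.07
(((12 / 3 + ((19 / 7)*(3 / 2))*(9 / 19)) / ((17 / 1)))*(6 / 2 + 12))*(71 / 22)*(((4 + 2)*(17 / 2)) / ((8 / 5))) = 538.12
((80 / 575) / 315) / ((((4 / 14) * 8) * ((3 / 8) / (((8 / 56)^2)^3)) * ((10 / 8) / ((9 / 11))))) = 32 / 11161948875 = 0.00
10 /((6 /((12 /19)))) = 20 /19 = 1.05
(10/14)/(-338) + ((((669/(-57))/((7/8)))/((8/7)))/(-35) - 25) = -5544351/224770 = -24.67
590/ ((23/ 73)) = 1872.61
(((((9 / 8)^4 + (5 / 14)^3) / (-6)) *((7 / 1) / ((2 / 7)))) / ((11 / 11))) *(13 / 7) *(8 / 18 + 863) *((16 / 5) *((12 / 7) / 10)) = -233809954729 / 39513600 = -5917.20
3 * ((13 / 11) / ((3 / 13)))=169 / 11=15.36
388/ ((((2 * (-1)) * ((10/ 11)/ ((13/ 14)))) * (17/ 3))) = -41613/ 1190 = -34.97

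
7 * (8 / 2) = 28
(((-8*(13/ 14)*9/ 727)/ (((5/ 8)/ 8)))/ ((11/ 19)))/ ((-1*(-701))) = -569088/ 196206395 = -0.00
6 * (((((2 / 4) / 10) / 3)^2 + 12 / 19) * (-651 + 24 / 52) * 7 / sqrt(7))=-121834361 * sqrt(7) / 49400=-6525.17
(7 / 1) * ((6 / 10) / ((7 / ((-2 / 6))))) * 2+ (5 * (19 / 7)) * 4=53.89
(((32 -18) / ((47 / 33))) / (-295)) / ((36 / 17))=-1309 / 83190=-0.02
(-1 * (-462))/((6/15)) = 1155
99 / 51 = 33 / 17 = 1.94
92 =92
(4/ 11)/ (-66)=-2/ 363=-0.01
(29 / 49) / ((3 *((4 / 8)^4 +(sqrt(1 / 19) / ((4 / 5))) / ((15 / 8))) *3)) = 0.31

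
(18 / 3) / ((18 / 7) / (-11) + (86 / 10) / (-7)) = -2310 / 563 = -4.10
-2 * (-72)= 144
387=387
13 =13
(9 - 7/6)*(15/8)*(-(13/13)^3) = -235/16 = -14.69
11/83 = 0.13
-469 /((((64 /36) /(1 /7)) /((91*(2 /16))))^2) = -6420141 /16384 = -391.85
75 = 75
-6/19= -0.32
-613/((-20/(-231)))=-141603/20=-7080.15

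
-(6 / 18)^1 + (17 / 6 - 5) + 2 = -1 / 2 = -0.50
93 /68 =1.37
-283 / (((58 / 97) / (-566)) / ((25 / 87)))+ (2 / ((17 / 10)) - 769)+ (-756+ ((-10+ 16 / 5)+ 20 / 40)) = 32360404967 / 428910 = 75448.01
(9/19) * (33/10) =297/190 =1.56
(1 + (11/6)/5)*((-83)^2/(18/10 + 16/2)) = 282449/294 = 960.71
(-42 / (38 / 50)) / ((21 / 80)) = -4000 / 19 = -210.53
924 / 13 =71.08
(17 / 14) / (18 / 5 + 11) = 85 / 1022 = 0.08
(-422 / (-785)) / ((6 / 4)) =844 / 2355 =0.36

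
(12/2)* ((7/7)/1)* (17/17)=6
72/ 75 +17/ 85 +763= 764.16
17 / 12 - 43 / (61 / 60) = -29923 / 732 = -40.88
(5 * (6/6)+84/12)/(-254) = -6/127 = -0.05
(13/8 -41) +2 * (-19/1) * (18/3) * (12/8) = -3051/8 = -381.38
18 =18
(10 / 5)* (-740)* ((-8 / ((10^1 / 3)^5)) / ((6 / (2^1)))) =9.59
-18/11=-1.64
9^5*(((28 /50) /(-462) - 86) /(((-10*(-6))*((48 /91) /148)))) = -522456841179 /22000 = -23748038.24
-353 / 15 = -23.53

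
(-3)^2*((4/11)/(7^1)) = 36/77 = 0.47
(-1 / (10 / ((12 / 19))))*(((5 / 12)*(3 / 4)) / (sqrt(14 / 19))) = -3*sqrt(266) / 2128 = -0.02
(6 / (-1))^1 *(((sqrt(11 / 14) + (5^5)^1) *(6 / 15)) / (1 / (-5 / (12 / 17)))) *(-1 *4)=-212500-34 *sqrt(154) / 7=-212560.28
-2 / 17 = -0.12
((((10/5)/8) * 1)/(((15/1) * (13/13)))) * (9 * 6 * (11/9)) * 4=22/5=4.40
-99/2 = -49.50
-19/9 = -2.11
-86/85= -1.01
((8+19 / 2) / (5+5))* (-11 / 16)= -77 / 64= -1.20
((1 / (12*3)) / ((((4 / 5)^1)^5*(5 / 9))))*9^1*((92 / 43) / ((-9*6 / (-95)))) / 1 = 1365625 / 264192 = 5.17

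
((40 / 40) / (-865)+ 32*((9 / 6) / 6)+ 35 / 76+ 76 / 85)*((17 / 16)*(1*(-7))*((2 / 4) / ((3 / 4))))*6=-73172897 / 262960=-278.27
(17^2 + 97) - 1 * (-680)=1066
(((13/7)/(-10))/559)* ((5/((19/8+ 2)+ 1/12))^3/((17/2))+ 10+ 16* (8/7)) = -2073843369/219399076085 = -0.01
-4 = -4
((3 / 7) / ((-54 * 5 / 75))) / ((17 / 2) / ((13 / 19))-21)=65 / 4683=0.01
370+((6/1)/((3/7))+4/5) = 1924/5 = 384.80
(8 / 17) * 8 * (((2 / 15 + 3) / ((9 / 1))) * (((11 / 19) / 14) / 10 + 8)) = 10.49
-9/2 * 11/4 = -99/8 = -12.38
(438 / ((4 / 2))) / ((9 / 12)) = 292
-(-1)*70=70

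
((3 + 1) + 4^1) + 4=12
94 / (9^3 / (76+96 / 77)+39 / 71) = 39696952 / 4217415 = 9.41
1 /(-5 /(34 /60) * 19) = -17 /2850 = -0.01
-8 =-8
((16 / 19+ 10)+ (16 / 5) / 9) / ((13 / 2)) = 19148 / 11115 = 1.72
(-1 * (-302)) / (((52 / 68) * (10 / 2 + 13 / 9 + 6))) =23103 / 728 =31.73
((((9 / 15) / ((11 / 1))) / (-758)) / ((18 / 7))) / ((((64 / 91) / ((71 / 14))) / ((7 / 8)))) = -0.00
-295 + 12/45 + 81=-3206/15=-213.73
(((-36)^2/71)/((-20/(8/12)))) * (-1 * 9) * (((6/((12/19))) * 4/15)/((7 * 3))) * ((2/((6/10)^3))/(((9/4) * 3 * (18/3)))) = 6080/40257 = 0.15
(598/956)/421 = 299/201238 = 0.00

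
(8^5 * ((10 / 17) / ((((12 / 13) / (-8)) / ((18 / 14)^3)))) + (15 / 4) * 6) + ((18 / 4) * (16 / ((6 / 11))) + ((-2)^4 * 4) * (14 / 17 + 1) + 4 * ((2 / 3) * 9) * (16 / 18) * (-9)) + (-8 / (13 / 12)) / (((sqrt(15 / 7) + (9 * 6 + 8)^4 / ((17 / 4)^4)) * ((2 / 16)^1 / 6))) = -5390356696358805951837376419673 / 15185457321677186458722262 + 32144290288128 * sqrt(105) / 1302131480164396026301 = -354968.35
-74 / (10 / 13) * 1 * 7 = -3367 / 5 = -673.40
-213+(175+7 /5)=-183 /5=-36.60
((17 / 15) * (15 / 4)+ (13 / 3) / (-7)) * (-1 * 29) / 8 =-8845 / 672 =-13.16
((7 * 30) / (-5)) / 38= -21 / 19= -1.11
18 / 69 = 6 / 23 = 0.26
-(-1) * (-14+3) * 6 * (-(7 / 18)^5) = 0.59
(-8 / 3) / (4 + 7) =-8 / 33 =-0.24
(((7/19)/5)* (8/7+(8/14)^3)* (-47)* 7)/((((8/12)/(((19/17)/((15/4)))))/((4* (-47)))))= 8058432/2975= 2708.72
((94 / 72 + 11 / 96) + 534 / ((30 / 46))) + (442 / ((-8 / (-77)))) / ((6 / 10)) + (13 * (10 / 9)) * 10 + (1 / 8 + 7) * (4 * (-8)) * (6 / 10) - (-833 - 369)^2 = -45980343 / 32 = -1436885.72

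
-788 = -788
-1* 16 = -16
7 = 7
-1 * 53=-53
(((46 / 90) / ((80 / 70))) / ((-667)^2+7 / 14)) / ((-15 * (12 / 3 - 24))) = 161 / 48048066000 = 0.00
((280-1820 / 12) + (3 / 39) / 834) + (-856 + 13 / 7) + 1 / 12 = -110156513 / 151788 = -725.73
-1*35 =-35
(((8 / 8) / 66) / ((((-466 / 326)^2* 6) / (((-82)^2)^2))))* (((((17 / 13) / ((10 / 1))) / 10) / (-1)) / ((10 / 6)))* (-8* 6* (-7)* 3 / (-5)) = 428843502579408 / 4852079375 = 88383.45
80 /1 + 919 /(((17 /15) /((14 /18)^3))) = 1906565 /4131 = 461.53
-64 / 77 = -0.83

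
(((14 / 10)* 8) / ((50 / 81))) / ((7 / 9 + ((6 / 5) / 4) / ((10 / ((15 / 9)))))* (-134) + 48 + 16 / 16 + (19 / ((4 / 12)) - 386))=-40824 / 879575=-0.05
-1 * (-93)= 93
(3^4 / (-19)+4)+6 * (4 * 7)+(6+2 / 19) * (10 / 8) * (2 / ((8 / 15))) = 14923 / 76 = 196.36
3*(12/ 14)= 18/ 7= 2.57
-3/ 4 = -0.75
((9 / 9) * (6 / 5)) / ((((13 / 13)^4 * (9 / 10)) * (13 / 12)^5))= 331776 / 371293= 0.89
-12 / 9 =-4 / 3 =-1.33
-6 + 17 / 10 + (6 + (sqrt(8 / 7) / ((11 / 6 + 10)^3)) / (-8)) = 17 / 10 - 54 * sqrt(14) / 2505377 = 1.70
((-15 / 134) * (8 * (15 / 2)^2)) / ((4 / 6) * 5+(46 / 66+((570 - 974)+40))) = 111375 / 795893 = 0.14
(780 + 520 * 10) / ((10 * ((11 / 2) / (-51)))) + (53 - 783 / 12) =-5557.34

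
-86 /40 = -43 /20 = -2.15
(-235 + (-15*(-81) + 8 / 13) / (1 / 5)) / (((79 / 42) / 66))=205025.43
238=238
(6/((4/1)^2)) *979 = 2937/8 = 367.12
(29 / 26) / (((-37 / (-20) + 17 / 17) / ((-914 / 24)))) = -66265 / 4446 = -14.90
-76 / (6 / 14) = -532 / 3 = -177.33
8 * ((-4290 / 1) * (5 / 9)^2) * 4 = -1144000 / 27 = -42370.37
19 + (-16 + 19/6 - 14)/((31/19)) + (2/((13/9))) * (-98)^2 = 32160367/2418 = 13300.40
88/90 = 44/45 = 0.98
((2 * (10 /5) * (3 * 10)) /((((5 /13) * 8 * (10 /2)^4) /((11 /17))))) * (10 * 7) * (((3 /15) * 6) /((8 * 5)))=9009 /106250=0.08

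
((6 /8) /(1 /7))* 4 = 21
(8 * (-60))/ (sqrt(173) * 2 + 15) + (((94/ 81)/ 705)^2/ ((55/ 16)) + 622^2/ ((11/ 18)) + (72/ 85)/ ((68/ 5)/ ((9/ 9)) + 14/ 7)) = 5305124770825701748/ 8379621446625-960 * sqrt(173)/ 467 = 633071.34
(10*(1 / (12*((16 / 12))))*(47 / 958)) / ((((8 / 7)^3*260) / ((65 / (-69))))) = -80605 / 1083015168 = -0.00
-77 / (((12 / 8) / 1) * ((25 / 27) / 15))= -4158 / 5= -831.60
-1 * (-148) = 148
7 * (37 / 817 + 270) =1544389 / 817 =1890.32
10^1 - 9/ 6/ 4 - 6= 29/ 8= 3.62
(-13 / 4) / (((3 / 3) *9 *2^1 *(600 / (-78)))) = 169 / 7200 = 0.02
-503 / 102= -4.93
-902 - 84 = -986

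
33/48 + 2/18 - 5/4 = -65/144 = -0.45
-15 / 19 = -0.79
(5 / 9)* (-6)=-10 / 3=-3.33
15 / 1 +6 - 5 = 16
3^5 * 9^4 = 1594323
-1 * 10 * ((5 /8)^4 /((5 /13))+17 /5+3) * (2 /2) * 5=-695985 /2048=-339.84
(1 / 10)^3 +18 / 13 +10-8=44013 / 13000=3.39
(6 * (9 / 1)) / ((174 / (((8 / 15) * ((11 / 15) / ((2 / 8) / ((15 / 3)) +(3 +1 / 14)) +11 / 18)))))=5324 / 38019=0.14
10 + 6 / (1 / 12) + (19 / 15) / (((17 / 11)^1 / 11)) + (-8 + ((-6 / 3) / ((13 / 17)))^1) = 266527 / 3315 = 80.40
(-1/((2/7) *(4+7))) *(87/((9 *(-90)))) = 203/5940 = 0.03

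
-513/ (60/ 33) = -5643/ 20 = -282.15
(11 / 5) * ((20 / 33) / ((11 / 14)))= 56 / 33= 1.70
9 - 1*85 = -76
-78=-78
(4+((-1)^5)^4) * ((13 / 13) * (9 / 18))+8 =21 / 2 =10.50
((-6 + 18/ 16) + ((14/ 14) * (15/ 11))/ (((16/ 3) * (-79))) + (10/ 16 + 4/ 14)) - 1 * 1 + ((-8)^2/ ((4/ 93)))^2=215497723753/ 97328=2214139.03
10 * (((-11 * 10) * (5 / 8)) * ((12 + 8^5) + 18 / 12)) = -90149125 / 4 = -22537281.25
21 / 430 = 0.05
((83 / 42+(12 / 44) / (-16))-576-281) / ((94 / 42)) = -3160231 / 8272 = -382.04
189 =189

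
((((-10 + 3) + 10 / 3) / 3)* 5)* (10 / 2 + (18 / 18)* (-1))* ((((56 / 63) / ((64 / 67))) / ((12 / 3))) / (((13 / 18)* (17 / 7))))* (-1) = 25795 / 7956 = 3.24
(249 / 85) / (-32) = -249 / 2720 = -0.09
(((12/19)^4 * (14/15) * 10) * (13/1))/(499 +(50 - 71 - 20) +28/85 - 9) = 71285760/1659116651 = 0.04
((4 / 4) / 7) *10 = 10 / 7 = 1.43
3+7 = 10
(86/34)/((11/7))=301/187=1.61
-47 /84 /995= -47 /83580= -0.00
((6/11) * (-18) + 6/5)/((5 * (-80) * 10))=237/110000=0.00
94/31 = 3.03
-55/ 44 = -5/ 4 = -1.25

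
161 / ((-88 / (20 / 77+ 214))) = -189727 / 484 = -392.00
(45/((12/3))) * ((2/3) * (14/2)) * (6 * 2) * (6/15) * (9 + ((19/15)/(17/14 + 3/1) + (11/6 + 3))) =1050714/295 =3561.74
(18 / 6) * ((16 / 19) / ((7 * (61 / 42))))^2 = 27648 / 1343281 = 0.02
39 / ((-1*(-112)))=39 / 112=0.35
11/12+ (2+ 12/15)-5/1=-77/60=-1.28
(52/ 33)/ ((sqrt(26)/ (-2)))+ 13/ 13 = 1 - 4 * sqrt(26)/ 33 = 0.38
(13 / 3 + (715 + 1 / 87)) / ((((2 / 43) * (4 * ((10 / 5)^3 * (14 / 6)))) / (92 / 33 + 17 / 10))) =1328491063 / 1429120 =929.59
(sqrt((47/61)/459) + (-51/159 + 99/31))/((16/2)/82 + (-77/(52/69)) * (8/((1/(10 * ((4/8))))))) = -1257880/1789455377 - 533 * sqrt(146217)/20329868574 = -0.00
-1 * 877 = -877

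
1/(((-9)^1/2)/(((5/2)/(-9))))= 5/81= 0.06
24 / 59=0.41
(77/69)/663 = 77/45747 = 0.00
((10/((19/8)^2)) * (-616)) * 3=-1182720/361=-3276.23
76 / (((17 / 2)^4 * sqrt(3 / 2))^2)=0.00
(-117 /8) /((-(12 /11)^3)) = 17303 /1536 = 11.26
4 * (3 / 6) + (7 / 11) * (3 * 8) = 190 / 11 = 17.27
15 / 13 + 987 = 12846 / 13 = 988.15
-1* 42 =-42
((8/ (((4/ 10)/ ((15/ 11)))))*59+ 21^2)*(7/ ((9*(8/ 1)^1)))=52619/ 264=199.31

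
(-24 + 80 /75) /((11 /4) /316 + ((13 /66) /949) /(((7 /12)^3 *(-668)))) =-20000076322688 /7588080975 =-2635.72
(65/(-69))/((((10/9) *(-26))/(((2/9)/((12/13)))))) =13/1656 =0.01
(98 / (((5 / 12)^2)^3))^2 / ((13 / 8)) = 685041829640404992 / 3173828125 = 215840871.86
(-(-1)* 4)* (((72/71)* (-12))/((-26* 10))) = 864/4615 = 0.19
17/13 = 1.31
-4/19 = -0.21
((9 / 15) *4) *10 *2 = 48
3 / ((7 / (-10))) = -30 / 7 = -4.29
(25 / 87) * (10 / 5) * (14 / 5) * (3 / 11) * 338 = 47320 / 319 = 148.34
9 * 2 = 18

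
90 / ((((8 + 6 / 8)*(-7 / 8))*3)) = -192 / 49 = -3.92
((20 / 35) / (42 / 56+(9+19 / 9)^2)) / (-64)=-81 / 1126804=-0.00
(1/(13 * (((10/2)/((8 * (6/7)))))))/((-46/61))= -1464/10465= -0.14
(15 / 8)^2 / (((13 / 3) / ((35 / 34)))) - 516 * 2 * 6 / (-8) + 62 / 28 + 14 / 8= 154214751 / 198016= 778.80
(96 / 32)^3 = 27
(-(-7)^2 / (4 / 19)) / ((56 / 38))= -2527 / 16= -157.94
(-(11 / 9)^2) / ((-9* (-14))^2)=-121 / 1285956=-0.00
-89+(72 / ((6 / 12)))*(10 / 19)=-251 / 19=-13.21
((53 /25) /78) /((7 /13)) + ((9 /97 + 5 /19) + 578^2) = 334084.41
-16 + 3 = -13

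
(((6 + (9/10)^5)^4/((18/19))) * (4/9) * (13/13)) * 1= 885.05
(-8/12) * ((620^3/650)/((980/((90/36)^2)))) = -2979100/1911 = -1558.92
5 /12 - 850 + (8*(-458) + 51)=-53551 /12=-4462.58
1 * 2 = 2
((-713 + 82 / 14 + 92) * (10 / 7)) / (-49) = 43060 / 2401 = 17.93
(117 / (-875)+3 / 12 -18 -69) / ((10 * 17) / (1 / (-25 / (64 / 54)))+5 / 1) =1216372 / 50133125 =0.02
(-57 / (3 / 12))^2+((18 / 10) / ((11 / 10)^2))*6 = 6291144 / 121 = 51992.93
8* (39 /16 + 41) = 695 /2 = 347.50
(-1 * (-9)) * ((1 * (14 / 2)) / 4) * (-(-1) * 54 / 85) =1701 / 170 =10.01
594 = 594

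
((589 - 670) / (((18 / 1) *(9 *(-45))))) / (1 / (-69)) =-0.77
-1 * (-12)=12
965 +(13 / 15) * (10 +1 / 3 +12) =984.36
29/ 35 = 0.83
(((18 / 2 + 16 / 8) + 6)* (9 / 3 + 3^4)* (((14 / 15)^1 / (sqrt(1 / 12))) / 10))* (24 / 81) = 53312* sqrt(3) / 675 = 136.80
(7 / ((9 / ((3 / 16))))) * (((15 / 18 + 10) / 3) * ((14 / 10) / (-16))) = -637 / 13824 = -0.05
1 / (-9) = -1 / 9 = -0.11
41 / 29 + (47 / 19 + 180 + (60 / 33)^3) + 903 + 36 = 827912341 / 733381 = 1128.90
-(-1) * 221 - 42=179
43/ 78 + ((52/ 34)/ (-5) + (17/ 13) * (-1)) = -7043/ 6630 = -1.06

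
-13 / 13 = -1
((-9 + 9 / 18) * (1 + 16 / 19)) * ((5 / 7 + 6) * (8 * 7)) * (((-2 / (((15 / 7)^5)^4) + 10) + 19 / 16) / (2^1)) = -332907065674004570965030055899 / 10108780459442138671875000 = -32932.47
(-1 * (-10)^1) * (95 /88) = 475 /44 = 10.80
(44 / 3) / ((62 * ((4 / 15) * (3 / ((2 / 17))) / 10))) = 550 / 1581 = 0.35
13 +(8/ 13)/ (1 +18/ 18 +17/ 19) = 9447/ 715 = 13.21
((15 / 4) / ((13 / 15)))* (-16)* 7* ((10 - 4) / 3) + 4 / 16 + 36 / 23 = -1157029 / 1196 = -967.42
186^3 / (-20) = -1608714 / 5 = -321742.80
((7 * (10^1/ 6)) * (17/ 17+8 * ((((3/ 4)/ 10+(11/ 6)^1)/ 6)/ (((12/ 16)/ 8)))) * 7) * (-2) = -4596.32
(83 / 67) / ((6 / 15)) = 415 / 134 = 3.10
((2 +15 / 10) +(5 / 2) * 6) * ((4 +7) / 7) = 407 / 14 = 29.07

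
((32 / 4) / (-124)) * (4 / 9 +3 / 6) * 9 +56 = 1719 / 31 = 55.45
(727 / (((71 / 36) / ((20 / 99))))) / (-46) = -29080 / 17963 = -1.62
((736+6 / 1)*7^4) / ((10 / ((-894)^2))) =711936250956 / 5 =142387250191.20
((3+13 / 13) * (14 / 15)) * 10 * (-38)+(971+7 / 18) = -8051 / 18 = -447.28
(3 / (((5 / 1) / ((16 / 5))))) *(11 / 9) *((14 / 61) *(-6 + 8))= 4928 / 4575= 1.08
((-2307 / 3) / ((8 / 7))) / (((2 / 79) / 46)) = -9780911 / 8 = -1222613.88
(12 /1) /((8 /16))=24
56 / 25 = 2.24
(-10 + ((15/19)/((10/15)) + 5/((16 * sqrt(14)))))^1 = -8.73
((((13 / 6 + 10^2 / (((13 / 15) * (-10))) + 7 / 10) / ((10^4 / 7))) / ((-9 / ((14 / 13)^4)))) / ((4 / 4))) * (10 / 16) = 28420637 / 50124555000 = 0.00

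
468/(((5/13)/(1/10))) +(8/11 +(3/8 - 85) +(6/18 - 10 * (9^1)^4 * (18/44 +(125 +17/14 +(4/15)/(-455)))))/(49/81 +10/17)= -2290217401639197/328928600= -6962658.16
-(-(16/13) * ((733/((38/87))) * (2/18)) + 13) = 216.50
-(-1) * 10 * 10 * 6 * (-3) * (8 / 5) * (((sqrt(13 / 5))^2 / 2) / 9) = -416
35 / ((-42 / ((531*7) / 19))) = -6195 / 38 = -163.03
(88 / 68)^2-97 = -27549 / 289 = -95.33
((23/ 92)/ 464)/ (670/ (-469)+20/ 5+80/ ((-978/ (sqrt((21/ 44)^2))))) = 12551/ 58991104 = 0.00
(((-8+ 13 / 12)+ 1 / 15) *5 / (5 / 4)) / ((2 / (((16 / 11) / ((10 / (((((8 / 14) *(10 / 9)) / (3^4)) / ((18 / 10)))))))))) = -4384 / 505197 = -0.01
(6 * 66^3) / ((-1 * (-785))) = 1724976 / 785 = 2197.42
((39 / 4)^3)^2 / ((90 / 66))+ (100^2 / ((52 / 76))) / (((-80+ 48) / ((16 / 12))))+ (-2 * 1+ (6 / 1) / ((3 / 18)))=502721114303 / 798720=629408.45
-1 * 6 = -6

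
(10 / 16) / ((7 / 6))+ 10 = 295 / 28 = 10.54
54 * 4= 216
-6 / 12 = -1 / 2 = -0.50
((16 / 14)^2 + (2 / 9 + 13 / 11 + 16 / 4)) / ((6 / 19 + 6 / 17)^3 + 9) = 1096912289117 / 1520119542249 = 0.72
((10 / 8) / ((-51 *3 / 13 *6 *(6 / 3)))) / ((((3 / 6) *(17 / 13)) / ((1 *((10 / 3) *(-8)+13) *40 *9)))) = 66.60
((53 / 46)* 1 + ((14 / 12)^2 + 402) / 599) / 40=905429 / 19838880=0.05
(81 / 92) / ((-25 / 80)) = -324 / 115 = -2.82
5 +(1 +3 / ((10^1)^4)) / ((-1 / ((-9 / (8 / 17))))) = 1930459 / 80000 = 24.13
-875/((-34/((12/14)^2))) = 18.91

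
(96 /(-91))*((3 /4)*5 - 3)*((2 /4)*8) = -288 /91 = -3.16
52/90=26/45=0.58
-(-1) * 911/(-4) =-911/4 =-227.75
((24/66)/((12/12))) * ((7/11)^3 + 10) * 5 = 273060/14641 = 18.65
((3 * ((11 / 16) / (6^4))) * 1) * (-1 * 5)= -55 / 6912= -0.01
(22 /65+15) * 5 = 997 /13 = 76.69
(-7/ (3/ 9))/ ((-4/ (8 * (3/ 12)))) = 21/ 2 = 10.50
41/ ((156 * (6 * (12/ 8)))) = 41/ 1404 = 0.03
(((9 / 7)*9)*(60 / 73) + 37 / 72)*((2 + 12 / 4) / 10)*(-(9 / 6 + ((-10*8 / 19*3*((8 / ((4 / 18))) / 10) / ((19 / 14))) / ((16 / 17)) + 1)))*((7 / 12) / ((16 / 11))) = 66.54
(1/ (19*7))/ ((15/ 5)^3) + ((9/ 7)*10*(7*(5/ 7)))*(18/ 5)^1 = 231.43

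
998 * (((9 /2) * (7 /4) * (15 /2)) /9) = 52395 /8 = 6549.38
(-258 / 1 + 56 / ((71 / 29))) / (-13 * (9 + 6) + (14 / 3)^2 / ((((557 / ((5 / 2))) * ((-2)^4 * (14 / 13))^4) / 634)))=1074964484063232 / 891507704892025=1.21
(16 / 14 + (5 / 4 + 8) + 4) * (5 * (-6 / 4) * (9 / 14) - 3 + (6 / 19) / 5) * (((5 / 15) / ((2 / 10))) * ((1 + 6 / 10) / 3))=-924079 / 9310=-99.26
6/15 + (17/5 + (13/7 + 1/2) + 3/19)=8399/1330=6.32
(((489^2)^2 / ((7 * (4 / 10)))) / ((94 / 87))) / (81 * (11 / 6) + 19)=4974560179767 / 44086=112837639.61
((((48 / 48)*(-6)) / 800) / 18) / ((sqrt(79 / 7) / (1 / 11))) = -0.00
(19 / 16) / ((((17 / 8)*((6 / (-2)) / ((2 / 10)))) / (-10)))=19 / 51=0.37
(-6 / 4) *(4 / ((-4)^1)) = 3 / 2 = 1.50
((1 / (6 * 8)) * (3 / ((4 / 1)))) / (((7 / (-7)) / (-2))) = 1 / 32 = 0.03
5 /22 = 0.23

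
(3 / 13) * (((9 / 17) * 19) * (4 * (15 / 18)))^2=974700 / 3757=259.44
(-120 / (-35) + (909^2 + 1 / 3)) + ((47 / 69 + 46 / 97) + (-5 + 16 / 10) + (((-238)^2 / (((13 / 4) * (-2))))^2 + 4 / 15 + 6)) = 3039180739652254 / 39589095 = 76768128.69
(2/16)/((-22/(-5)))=5/176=0.03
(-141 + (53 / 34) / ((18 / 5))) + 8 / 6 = -85211 / 612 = -139.23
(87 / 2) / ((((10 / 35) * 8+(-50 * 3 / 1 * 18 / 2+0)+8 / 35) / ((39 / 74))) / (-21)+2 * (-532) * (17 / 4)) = -2493855 / 252266284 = -0.01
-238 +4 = -234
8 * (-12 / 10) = -48 / 5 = -9.60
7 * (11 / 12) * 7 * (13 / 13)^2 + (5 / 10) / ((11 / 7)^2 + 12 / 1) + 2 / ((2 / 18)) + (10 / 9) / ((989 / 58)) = 1590737443 / 25243236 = 63.02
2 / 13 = 0.15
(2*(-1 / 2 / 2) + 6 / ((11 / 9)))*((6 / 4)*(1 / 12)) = 97 / 176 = 0.55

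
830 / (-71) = -830 / 71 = -11.69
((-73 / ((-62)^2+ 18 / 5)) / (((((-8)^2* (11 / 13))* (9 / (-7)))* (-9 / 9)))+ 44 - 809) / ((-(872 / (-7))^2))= 4569122048015 / 92684702195712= 0.05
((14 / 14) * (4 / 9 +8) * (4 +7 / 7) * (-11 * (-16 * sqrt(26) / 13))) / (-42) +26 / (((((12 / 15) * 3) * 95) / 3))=13 / 38- 33440 * sqrt(26) / 2457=-69.06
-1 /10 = -0.10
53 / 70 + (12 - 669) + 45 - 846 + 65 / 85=-1733209 / 1190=-1456.48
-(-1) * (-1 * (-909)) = 909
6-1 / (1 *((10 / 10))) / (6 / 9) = 9 / 2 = 4.50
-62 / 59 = -1.05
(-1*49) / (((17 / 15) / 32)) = -23520 / 17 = -1383.53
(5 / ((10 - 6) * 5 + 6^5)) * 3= 15 / 7796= 0.00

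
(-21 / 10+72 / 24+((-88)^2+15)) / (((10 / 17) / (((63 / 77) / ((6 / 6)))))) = 11872647 / 1100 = 10793.32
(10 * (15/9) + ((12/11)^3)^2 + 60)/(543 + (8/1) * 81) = 416416982/6329787453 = 0.07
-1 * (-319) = 319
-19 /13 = -1.46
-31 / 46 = -0.67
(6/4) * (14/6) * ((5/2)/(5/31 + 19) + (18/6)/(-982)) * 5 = 2601305/1166616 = 2.23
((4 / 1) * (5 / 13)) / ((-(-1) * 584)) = 5 / 1898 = 0.00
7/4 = 1.75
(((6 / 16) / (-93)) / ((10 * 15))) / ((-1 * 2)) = 1 / 74400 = 0.00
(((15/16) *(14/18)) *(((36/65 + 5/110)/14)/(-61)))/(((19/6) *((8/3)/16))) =-2571/2651792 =-0.00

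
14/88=7/44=0.16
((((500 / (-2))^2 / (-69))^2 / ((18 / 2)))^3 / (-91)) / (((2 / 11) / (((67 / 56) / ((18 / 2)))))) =-2745538949966430664062500000000 / 451028530299718917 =-6087284429971.55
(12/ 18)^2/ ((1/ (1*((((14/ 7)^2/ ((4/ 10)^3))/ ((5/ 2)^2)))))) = 40/ 9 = 4.44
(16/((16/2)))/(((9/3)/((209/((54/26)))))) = 5434/81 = 67.09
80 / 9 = 8.89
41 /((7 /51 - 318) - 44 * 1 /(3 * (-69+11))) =-60639 /469745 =-0.13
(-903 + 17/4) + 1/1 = -3591/4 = -897.75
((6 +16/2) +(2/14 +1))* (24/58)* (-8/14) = -5088/1421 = -3.58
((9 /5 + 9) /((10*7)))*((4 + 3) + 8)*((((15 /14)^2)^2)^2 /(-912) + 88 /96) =33242312525157 /15702395555840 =2.12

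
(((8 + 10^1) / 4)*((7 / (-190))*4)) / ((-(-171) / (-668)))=4676 / 1805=2.59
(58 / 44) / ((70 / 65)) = 377 / 308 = 1.22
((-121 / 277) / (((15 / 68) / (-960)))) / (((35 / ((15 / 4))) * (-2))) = -197472 / 1939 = -101.84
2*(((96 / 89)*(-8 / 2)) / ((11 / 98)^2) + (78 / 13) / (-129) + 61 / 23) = -7239233982 / 10650541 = -679.71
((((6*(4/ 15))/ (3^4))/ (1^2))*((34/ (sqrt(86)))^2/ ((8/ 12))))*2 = 4624/ 5805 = 0.80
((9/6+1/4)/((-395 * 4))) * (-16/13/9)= 7/46215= 0.00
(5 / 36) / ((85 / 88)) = 0.14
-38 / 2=-19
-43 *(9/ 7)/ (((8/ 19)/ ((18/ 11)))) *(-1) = 66177/ 308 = 214.86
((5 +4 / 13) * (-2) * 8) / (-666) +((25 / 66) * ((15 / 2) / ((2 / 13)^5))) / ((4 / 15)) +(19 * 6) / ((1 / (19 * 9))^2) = 28095643854037 / 8126976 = 3457084.63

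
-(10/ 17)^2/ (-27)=100/ 7803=0.01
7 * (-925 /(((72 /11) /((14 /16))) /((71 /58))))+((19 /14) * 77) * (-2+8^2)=181051607 /33408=5419.41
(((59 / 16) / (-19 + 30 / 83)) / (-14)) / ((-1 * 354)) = -83 / 2079168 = -0.00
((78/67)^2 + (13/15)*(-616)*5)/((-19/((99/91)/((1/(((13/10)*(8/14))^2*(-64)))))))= -789187795968/146274065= -5395.27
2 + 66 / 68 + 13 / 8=4.60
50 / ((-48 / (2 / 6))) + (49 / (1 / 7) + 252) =42815 / 72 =594.65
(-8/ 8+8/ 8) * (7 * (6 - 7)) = 0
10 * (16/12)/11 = 40/33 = 1.21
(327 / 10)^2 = 106929 / 100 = 1069.29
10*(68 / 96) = 85 / 12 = 7.08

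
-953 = -953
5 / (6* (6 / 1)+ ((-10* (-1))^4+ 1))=5 / 10037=0.00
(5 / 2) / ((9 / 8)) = 2.22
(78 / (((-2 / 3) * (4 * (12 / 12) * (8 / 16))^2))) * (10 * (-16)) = 4680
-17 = -17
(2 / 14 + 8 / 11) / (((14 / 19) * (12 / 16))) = 2546 / 1617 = 1.57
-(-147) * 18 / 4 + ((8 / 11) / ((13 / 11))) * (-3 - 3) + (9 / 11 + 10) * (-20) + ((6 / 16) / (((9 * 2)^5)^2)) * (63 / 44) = 267130191859531867 / 605128075149312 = 441.44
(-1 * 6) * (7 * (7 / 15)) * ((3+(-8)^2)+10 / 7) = -6706 / 5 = -1341.20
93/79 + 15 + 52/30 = 21224/1185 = 17.91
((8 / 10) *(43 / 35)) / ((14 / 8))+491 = 602163 / 1225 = 491.56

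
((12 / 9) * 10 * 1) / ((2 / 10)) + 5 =215 / 3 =71.67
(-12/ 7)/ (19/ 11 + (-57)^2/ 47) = -1551/ 64106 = -0.02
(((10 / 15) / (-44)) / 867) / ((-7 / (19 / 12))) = 19 / 4806648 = 0.00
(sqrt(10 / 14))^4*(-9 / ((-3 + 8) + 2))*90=-20250 / 343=-59.04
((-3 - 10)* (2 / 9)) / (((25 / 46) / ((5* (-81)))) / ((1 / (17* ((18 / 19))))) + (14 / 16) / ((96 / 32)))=-90896 / 8497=-10.70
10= 10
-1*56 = -56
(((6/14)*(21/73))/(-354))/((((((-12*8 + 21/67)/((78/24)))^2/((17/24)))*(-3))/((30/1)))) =64484485/22658773343616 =0.00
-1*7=-7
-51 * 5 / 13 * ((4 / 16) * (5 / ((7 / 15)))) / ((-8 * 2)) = 19125 / 5824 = 3.28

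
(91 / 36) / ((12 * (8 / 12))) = 91 / 288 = 0.32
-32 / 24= -4 / 3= -1.33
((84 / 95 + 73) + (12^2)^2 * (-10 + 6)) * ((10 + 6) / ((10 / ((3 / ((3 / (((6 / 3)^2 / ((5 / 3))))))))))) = -755775456 / 2375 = -318221.24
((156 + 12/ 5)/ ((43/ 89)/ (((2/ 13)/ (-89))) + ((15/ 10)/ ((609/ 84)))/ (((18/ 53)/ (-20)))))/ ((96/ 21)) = -60291/ 507530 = -0.12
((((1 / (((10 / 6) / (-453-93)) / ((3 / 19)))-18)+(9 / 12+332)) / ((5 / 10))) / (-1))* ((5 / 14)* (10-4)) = -299847 / 266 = -1127.24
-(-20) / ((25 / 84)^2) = 28224 / 125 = 225.79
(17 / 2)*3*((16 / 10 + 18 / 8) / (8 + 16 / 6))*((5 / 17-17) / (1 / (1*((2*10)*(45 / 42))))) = -3294.84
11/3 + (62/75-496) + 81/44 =-1615897/3300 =-489.67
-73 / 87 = -0.84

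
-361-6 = -367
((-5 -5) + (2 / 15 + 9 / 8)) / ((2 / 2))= -1049 / 120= -8.74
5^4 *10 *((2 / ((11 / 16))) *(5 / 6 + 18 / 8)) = 1850000 / 33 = 56060.61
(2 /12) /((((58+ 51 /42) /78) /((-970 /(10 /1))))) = -17654 /829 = -21.30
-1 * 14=-14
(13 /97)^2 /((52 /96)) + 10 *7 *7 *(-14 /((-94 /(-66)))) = -2129994756 /442223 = -4816.56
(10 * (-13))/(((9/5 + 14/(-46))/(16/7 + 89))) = -4776525/602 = -7934.43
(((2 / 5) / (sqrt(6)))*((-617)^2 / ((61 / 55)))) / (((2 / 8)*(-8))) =-4187579*sqrt(6) / 366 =-28025.77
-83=-83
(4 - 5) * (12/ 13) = -12/ 13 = -0.92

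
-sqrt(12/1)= -2 * sqrt(3)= -3.46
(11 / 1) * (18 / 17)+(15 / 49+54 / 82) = 430728 / 34153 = 12.61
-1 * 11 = -11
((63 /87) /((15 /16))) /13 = 112 /1885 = 0.06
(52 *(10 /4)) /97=130 /97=1.34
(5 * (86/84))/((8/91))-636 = -27733/48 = -577.77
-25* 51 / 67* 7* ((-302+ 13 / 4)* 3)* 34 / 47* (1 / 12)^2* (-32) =-60437125 / 3149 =-19192.48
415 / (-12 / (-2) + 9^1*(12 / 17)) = 1411 / 42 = 33.60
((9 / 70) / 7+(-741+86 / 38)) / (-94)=6877469 / 875140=7.86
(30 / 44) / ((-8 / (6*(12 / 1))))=-135 / 22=-6.14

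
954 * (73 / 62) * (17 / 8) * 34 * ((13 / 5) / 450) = 14535833 / 31000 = 468.90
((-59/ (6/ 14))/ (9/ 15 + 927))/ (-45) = 413/ 125226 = 0.00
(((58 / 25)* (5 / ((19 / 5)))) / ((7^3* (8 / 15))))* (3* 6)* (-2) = -3915 / 6517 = -0.60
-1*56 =-56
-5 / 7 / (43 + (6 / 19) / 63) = -285 / 17159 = -0.02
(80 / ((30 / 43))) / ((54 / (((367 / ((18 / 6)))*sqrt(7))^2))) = 162165556 / 729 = 222449.32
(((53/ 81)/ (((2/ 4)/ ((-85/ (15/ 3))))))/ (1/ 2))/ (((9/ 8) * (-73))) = 28832/ 53217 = 0.54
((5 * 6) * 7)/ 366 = 35/ 61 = 0.57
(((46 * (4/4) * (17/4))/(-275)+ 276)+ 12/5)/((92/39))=5956431/50600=117.72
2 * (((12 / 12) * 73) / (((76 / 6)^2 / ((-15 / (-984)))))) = 3285 / 236816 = 0.01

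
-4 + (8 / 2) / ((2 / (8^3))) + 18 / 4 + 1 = 2051 / 2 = 1025.50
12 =12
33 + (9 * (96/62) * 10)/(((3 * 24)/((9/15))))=1059/31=34.16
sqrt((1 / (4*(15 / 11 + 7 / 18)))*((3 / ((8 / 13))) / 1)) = 3*sqrt(148863) / 1388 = 0.83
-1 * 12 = -12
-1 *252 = -252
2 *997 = 1994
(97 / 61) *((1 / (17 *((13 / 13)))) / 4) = 97 / 4148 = 0.02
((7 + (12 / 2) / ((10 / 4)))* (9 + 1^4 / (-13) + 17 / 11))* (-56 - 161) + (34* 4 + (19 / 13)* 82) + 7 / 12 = -181014671 / 8580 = -21097.28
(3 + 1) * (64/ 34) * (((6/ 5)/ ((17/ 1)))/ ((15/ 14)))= 3584/ 7225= 0.50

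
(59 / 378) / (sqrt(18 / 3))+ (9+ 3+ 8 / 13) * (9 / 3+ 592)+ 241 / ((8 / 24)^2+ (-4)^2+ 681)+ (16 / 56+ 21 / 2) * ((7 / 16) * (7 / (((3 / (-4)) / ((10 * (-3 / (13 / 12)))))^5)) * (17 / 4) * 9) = 59 * sqrt(6) / 2268+ 201979450955875186637 / 2329492282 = 86705353143.57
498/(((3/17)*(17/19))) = 3154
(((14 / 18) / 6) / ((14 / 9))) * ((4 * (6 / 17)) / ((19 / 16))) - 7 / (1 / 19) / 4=-42831 / 1292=-33.15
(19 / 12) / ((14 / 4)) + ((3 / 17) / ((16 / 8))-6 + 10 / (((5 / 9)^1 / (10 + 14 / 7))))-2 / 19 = 1427383 / 6783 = 210.44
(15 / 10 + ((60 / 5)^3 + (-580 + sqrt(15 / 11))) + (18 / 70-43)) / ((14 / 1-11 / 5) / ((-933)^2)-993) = -67439394297 / 60507689564-4352445 * sqrt(165) / 47541756086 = -1.12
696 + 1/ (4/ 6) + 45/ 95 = 26523/ 38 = 697.97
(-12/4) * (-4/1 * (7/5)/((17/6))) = 5.93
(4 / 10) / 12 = 1 / 30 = 0.03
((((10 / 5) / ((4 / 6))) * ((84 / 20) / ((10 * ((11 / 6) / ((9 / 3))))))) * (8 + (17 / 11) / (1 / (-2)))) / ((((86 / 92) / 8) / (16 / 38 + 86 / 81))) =128.44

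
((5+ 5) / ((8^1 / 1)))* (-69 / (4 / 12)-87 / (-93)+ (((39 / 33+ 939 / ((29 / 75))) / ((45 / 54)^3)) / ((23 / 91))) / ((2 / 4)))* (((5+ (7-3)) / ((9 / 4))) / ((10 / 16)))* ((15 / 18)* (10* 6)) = 15018809223104 / 1137235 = 13206425.43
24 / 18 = 1.33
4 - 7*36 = -248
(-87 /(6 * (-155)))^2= 841 /96100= 0.01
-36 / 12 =-3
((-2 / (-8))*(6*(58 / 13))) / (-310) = -87 / 4030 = -0.02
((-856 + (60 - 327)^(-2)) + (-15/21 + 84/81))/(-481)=1281007862/720090189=1.78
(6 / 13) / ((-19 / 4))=-24 / 247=-0.10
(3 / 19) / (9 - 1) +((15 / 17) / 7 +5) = 93077 / 18088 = 5.15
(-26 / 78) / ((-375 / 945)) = 21 / 25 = 0.84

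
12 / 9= 4 / 3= 1.33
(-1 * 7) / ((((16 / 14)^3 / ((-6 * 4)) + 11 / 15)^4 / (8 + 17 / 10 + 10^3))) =-122286042259934875 / 3510195379202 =-34837.39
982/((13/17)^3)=4824566/2197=2195.98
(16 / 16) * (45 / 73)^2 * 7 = 14175 / 5329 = 2.66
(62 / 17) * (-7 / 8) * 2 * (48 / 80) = -651 / 170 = -3.83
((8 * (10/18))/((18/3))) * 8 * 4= 23.70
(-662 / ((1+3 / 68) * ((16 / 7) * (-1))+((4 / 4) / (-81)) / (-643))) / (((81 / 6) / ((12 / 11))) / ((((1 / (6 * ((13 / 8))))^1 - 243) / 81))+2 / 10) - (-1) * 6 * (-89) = -13307252933919822 / 22008513539213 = -604.64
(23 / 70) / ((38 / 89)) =2047 / 2660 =0.77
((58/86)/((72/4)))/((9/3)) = 29/2322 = 0.01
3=3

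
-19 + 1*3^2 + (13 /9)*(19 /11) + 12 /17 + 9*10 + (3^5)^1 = 548996 /1683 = 326.20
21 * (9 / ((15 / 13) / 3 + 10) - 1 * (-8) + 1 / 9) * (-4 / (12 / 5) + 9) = 62216 / 45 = 1382.58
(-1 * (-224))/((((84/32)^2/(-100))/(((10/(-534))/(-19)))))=-1024000/319599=-3.20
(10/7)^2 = 100/49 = 2.04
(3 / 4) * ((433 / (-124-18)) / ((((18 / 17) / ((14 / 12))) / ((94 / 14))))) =-345967 / 20448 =-16.92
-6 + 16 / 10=-22 / 5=-4.40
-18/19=-0.95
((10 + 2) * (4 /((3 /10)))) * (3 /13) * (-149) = -71520 /13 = -5501.54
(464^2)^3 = 9979479338254336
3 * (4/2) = 6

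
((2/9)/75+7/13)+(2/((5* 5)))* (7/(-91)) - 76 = -662203/8775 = -75.46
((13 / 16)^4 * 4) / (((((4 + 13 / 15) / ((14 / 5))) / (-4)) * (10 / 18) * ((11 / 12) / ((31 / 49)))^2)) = -3.44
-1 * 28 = -28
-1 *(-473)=473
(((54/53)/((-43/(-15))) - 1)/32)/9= -1469/656352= -0.00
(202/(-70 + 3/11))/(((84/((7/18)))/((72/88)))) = -0.01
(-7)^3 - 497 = -840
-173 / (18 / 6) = -173 / 3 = -57.67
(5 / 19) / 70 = 1 / 266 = 0.00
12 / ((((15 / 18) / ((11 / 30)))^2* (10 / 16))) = 11616 / 3125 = 3.72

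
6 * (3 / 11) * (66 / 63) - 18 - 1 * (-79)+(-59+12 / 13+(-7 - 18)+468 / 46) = -21325 / 2093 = -10.19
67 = 67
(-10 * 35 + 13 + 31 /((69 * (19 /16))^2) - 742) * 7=-12981444161 /1718721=-7552.97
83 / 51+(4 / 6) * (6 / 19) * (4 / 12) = 1645 / 969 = 1.70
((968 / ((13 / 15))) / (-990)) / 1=-44 / 39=-1.13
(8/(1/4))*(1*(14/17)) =448/17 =26.35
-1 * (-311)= 311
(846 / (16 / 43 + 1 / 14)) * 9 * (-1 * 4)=-6111504 / 89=-68668.58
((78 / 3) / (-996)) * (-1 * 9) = 39 / 166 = 0.23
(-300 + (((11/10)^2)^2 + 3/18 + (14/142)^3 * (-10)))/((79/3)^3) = -28834126381323/1764640815290000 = -0.02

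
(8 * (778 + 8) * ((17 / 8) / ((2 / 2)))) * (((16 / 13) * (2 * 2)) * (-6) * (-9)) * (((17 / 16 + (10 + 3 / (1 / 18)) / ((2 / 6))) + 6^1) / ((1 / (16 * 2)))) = 22627745280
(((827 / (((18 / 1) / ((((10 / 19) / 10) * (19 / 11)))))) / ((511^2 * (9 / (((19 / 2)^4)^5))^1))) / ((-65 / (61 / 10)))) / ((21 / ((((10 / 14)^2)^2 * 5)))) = -370581009989.08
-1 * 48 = -48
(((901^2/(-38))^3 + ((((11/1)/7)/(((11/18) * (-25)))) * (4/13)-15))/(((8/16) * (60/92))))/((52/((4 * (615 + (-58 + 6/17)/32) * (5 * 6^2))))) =-107747175414795415872588093/424434920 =-253860298334537167.38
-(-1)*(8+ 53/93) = 8.57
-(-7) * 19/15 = 133/15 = 8.87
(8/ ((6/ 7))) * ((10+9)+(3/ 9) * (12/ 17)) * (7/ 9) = 21364/ 153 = 139.63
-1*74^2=-5476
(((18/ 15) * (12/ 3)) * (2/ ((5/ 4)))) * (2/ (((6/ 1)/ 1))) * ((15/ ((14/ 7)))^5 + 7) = 1519198/ 25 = 60767.92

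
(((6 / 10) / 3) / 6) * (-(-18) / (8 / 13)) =0.98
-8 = -8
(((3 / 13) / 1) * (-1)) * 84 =-252 / 13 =-19.38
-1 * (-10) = 10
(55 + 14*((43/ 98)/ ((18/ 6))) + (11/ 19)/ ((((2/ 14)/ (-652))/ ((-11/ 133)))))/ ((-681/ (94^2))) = -18460259560/ 5162661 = -3575.73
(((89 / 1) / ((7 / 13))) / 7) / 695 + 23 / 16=801777 / 544880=1.47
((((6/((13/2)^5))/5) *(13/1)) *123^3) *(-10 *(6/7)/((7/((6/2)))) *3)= -38586938112/1399489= -27572.16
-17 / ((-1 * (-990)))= -17 / 990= -0.02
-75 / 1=-75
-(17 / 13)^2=-289 / 169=-1.71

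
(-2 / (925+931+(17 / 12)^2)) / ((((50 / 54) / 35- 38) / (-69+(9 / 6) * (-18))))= -5225472 / 1920227881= -0.00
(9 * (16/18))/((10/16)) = 64/5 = 12.80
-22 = -22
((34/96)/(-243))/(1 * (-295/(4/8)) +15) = 0.00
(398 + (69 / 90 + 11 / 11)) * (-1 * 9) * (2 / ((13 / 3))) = -107937 / 65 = -1660.57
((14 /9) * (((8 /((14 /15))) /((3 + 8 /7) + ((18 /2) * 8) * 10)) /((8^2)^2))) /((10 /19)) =133 /15571968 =0.00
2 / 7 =0.29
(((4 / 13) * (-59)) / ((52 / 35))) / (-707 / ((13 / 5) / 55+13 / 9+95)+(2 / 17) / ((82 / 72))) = 343730502185 / 203211210969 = 1.69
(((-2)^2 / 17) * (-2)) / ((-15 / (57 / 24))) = 19 / 255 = 0.07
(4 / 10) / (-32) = -1 / 80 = -0.01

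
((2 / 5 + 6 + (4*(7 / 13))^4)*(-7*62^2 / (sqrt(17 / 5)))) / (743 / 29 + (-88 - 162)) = 3111364721024*sqrt(85) / 15796946295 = 1815.88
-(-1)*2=2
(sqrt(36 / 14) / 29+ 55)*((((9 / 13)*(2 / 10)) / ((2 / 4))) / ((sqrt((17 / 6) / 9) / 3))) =972*sqrt(357) / 224315+ 1782*sqrt(102) / 221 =81.52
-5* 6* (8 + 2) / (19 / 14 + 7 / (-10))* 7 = -3195.65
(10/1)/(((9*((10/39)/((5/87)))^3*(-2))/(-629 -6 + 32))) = 735995/195112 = 3.77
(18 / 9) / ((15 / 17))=34 / 15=2.27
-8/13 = -0.62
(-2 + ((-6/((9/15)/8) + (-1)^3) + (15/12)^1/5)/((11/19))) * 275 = -155625/4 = -38906.25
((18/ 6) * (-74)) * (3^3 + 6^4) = -293706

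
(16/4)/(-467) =-4/467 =-0.01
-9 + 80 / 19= -4.79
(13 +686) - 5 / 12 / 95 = 699.00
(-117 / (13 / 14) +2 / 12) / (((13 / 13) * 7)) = -755 / 42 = -17.98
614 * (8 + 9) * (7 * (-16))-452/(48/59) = -14035339/12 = -1169611.58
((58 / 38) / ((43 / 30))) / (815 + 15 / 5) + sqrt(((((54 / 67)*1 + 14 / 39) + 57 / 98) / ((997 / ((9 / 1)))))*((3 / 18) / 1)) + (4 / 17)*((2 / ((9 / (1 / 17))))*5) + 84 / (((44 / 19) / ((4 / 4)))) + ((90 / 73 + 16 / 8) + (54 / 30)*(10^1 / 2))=sqrt(388388690911) / 12157418 + 33864331106015 / 697912958259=48.57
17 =17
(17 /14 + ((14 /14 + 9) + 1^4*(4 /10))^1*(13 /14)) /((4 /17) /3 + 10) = 38811 /35980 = 1.08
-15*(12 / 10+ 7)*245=-30135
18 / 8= 9 / 4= 2.25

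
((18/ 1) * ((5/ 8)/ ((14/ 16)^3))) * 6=34560/ 343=100.76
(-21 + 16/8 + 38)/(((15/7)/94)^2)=8226316/225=36561.40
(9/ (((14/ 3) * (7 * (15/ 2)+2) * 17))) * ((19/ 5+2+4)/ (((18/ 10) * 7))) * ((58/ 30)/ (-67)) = -29/ 620755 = -0.00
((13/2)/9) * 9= 13/2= 6.50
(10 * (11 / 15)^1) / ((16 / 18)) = 33 / 4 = 8.25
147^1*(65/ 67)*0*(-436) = 0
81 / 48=27 / 16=1.69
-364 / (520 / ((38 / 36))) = -133 / 180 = -0.74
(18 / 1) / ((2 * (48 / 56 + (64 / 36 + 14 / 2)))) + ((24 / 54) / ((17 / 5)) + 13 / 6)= 600223 / 185742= 3.23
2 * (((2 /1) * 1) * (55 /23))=220 /23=9.57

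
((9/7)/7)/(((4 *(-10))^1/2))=-9/980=-0.01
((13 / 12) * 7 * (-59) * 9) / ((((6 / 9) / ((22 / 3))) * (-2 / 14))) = 1240239 / 4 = 310059.75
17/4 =4.25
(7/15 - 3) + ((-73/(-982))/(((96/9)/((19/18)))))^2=-450275687011/177744199680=-2.53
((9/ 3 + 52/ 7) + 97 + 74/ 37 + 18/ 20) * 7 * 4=15446/ 5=3089.20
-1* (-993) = 993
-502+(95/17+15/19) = -160086/323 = -495.62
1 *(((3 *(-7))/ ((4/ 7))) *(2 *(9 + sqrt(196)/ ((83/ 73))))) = -1566.52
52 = 52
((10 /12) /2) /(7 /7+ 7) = 5 /96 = 0.05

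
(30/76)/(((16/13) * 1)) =195/608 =0.32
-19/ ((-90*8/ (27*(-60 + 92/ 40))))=-32889/ 800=-41.11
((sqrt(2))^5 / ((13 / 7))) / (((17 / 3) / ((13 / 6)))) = 1.16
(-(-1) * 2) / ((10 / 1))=1 / 5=0.20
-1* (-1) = 1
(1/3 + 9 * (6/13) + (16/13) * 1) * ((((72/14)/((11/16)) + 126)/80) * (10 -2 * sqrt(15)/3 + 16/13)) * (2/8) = 27885927/1041040 -127333 * sqrt(15)/80080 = 20.63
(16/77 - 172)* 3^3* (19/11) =-6785964/847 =-8011.76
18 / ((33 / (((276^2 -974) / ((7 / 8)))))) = 3609696 / 77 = 46879.17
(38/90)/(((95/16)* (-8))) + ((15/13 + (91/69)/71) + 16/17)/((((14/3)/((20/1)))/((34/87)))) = 3423903026/969634575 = 3.53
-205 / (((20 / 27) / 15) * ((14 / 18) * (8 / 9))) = -1345005 / 224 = -6004.49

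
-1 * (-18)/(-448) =-9/224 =-0.04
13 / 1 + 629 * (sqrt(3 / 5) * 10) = 4885.21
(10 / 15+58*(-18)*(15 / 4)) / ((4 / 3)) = -11743 / 4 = -2935.75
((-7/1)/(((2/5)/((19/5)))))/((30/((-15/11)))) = 133/44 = 3.02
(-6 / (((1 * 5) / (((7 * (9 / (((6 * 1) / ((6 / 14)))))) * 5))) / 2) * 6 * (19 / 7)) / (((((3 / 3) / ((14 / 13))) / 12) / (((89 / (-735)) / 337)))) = 4383072 / 1073345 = 4.08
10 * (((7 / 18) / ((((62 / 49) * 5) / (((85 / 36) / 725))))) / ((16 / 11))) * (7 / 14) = 0.00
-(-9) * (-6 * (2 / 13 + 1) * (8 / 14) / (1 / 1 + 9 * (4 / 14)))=-648 / 65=-9.97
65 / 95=13 / 19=0.68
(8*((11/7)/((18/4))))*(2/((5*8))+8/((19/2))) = 4972/1995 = 2.49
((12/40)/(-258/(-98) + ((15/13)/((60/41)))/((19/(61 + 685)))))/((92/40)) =72618/18700909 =0.00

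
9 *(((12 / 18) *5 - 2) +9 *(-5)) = -393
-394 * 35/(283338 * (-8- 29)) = 6895/5241753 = 0.00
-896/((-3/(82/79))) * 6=146944/79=1860.05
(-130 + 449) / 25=319 / 25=12.76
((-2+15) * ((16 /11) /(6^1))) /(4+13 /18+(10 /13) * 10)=8112 /31955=0.25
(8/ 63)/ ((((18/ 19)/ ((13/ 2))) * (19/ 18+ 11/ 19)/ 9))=1444/ 301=4.80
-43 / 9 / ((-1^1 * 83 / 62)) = 2666 / 747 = 3.57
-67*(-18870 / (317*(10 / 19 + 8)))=4003585 / 8559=467.76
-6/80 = -3/40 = -0.08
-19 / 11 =-1.73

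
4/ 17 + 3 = 55/ 17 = 3.24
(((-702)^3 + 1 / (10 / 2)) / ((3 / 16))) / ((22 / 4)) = -55351745248 / 165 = -335465122.72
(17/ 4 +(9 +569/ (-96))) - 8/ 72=2077/ 288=7.21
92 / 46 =2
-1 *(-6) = 6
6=6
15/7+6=57/7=8.14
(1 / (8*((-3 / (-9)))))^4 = 0.02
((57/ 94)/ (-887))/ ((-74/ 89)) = 5073/ 6169972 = 0.00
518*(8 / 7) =592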